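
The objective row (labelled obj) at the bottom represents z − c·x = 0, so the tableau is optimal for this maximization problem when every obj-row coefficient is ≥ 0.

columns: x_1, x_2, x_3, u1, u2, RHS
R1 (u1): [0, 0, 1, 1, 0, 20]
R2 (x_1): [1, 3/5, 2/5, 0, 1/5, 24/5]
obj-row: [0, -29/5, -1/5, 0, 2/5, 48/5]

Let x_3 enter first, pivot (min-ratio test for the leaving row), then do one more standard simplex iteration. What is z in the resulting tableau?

56

Ratio test on column x_3 — row 1: 20/1 = 20; row 2: (24/5)/(2/5) = 12. Minimum is 12 at row 2 (x_1 leaves); pivot element 2/5.
Pivot on row 2; the obj-row RHS becomes 48/5 − (-1/5)·12 = 12.
Next entering variable (most negative obj-row entry -11/2): x_2.
Ratio test on column x_2 — row 1: entry -3/2 ≤ 0; row 2: 12/(3/2) = 8. Minimum is 8 at row 2 (x_3 leaves); pivot element 3/2.
After the second pivot the obj-row RHS is 12 − (-11/2)·8 = 56.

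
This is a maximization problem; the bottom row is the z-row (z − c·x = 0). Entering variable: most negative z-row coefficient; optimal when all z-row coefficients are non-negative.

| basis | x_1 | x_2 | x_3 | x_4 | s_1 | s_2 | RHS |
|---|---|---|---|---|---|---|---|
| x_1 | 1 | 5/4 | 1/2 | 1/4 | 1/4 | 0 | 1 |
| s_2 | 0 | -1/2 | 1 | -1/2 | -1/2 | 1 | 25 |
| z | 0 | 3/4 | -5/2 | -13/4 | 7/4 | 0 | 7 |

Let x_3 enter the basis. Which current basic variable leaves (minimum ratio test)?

Column x_3 entries and ratios — x_1: 1/(1/2) = 2; s_2: 25/1 = 25.
Smallest ratio is 2 in the row of x_1, so x_1 leaves.

x_1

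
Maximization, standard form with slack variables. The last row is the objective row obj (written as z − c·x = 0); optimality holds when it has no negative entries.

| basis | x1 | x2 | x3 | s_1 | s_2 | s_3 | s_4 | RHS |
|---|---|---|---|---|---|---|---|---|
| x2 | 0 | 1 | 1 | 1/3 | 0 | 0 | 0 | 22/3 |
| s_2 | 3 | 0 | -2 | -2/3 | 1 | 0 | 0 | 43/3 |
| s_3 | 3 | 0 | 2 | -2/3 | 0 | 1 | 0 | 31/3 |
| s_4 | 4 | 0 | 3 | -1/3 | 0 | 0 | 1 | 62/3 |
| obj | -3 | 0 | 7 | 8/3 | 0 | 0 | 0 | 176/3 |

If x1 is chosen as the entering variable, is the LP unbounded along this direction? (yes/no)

Column x1 has positive entries in row(s) 2, 3, 4, so the ratio test bounds it — not unbounded.

no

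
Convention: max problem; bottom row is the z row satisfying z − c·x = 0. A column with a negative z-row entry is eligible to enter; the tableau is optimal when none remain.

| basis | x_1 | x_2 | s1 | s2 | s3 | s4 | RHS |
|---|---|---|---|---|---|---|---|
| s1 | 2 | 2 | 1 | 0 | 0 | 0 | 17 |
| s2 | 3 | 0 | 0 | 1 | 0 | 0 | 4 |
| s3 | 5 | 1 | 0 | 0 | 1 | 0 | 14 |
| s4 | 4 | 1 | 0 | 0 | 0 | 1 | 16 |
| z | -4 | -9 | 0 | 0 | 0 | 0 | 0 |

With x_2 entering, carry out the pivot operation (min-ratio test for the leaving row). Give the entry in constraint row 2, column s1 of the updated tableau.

0

Ratio test on column x_2 — row 1: 17/2 = 17/2; row 2: entry 0 ≤ 0; row 3: 14/1 = 14; row 4: 16/1 = 16. Minimum is 17/2 at row 1 (s1 leaves); pivot element 2.
Divide row 1 by 2; eliminate column x_2 from the other rows.
Row 2 update in column s1: 0 − 0·(1/2) = 0.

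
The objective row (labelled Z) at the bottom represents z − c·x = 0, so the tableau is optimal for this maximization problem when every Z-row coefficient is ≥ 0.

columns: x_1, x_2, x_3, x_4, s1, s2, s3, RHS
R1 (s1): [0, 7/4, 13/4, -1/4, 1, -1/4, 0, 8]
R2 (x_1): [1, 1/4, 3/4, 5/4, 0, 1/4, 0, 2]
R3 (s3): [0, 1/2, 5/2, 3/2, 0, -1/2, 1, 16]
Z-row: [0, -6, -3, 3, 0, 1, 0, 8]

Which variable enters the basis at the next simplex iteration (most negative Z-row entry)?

x_2

Negative Z-row entries: x_2: -6, x_3: -3.
The most negative is -6 in column x_2, so x_2 enters.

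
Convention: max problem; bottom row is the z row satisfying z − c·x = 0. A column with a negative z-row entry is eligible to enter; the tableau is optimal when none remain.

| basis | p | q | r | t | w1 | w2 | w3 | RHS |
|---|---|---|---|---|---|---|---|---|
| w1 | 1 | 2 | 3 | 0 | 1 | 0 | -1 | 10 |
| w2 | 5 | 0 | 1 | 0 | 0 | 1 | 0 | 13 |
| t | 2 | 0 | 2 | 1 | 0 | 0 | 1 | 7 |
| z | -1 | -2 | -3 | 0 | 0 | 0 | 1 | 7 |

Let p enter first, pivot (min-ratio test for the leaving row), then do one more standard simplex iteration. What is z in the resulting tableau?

Ratio test on column p — row 1: 10/1 = 10; row 2: 13/5 = 13/5; row 3: 7/2 = 7/2. Minimum is 13/5 at row 2 (w2 leaves); pivot element 5.
Pivot on row 2; the z-row RHS becomes 7 − (-1)·(13/5) = 48/5.
Next entering variable (most negative z-row entry -14/5): r.
Ratio test on column r — row 1: (37/5)/(14/5) = 37/14; row 2: (13/5)/(1/5) = 13; row 3: (9/5)/(8/5) = 9/8. Minimum is 9/8 at row 3 (t leaves); pivot element 8/5.
After the second pivot the z-row RHS is 48/5 − (-14/5)·(9/8) = 51/4.

51/4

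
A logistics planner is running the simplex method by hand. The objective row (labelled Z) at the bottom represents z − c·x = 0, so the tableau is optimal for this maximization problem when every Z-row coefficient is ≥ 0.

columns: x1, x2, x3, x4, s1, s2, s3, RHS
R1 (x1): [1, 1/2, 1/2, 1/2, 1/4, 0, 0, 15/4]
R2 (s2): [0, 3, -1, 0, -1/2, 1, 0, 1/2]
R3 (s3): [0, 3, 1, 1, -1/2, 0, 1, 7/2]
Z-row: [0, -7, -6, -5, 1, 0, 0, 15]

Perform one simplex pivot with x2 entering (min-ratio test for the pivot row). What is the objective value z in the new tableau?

97/6

Ratio test on column x2 — row 1: (15/4)/(1/2) = 15/2; row 2: (1/2)/3 = 1/6; row 3: (7/2)/3 = 7/6. Minimum is 1/6 at row 2 (s2 leaves); pivot element 3.
Pivot on row 2; the Z-row RHS becomes 15 − (-7)·(1/6) = 97/6.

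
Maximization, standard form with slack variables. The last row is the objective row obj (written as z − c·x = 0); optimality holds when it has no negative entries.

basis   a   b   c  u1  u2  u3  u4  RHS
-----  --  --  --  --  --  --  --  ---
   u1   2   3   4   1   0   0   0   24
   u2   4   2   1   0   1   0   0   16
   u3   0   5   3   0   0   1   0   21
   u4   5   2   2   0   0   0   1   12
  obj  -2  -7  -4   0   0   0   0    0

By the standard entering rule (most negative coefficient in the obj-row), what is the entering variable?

Negative obj-row entries: a: -2, b: -7, c: -4.
The most negative is -7 in column b, so b enters.

b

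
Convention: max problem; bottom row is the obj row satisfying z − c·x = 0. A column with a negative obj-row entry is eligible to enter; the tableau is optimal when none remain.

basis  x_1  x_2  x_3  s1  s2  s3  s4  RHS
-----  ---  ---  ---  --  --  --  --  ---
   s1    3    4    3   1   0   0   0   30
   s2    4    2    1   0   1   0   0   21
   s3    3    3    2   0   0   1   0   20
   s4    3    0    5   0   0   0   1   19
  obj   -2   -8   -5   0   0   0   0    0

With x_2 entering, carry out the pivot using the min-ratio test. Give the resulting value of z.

160/3

Ratio test on column x_2 — row 1: 30/4 = 15/2; row 2: 21/2 = 21/2; row 3: 20/3 = 20/3; row 4: entry 0 ≤ 0. Minimum is 20/3 at row 3 (s3 leaves); pivot element 3.
Pivot on row 3; the obj-row RHS becomes 0 − (-8)·(20/3) = 160/3.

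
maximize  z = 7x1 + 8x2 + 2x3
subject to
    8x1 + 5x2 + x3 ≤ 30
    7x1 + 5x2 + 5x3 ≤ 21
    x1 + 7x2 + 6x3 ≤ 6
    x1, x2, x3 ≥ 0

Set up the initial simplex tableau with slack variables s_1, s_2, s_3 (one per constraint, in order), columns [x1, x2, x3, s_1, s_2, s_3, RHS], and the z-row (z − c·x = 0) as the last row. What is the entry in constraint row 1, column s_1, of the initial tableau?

Slack s_1 belongs to constraint 1; its column is the unit vector e_1, so the entry in row 1 is 1.

1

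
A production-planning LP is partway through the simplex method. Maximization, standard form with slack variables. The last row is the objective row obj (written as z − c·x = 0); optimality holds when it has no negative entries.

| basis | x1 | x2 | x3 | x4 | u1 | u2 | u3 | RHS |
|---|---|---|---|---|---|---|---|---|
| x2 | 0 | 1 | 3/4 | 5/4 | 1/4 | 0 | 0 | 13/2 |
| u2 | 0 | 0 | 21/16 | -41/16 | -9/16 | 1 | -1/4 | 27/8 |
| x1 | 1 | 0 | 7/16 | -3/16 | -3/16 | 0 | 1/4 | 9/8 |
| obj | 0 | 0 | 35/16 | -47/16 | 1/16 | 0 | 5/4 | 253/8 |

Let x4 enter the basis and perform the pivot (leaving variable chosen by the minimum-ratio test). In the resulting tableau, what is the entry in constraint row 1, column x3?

Ratio test on column x4 — row 1: (13/2)/(5/4) = 26/5; row 2: entry -41/16 ≤ 0; row 3: entry -3/16 ≤ 0. Minimum is 26/5 at row 1 (x2 leaves); pivot element 5/4.
Divide row 1 by 5/4; eliminate column x4 from the other rows.
In the new row 1, the x3 entry is the old entry divided by the pivot: (3/4)/(5/4) = 3/5.

3/5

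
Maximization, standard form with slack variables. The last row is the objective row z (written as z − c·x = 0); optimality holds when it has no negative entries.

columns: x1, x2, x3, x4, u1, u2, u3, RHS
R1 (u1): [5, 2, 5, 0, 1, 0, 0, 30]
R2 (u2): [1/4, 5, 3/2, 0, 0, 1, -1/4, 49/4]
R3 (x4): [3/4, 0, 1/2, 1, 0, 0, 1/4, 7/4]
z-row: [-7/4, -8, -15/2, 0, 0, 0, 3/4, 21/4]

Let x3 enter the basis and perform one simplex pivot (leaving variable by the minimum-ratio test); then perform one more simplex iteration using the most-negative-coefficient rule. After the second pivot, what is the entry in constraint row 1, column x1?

Ratio test on column x3 — row 1: 30/5 = 6; row 2: (49/4)/(3/2) = 49/6; row 3: (7/4)/(1/2) = 7/2. Minimum is 7/2 at row 3 (x4 leaves); pivot element 1/2.
Divide row 3 by 1/2; eliminate column x3 from the other rows.
Second iteration: most negative z-row entry is -8 in column x2, so x2 enters.
Ratio test on column x2 — row 1: (25/2)/2 = 25/4; row 2: 7/5 = 7/5; row 3: entry 0 ≤ 0. Minimum is 7/5 at row 2 (u2 leaves); pivot element 5.
Divide row 2 by 5; eliminate column x2 from the other rows.
After both pivots, the entry at constraint row 1, column x1 is -17/10.

-17/10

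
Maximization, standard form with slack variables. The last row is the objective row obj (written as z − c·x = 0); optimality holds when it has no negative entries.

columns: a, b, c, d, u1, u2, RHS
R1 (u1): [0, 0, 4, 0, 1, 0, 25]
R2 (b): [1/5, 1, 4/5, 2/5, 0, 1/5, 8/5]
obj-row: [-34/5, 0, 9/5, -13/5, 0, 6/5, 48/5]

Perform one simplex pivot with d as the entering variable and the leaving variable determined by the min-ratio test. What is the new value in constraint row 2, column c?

2

Ratio test on column d — row 1: entry 0 ≤ 0; row 2: (8/5)/(2/5) = 4. Minimum is 4 at row 2 (b leaves); pivot element 2/5.
Divide row 2 by 2/5; eliminate column d from the other rows.
In the new row 2, the c entry is the old entry divided by the pivot: (4/5)/(2/5) = 2.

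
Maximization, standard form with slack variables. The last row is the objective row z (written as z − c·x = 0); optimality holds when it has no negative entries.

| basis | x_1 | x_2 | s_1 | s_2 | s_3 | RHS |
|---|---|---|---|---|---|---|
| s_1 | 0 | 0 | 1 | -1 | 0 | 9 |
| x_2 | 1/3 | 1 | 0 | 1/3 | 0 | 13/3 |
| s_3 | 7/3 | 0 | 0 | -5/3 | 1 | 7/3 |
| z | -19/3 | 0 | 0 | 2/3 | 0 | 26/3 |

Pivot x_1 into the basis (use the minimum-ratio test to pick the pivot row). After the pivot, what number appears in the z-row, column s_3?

Ratio test on column x_1 — row 1: entry 0 ≤ 0; row 2: (13/3)/(1/3) = 13; row 3: (7/3)/(7/3) = 1. Minimum is 1 at row 3 (s_3 leaves); pivot element 7/3.
Divide row 3 by 7/3; eliminate column x_1 from the other rows.
z-row update in column s_3: 0 − (-19/3)·(3/7) = 19/7.

19/7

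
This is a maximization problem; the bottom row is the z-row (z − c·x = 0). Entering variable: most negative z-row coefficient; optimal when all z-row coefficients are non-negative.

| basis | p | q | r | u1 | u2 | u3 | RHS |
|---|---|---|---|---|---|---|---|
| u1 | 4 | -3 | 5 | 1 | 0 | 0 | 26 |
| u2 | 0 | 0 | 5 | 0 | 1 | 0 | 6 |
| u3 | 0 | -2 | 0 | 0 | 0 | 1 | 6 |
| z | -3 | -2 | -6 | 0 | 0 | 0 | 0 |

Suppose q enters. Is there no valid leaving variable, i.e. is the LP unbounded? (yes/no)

yes

Every constraint-row entry in column q is ≤ 0, so increasing q is unbounded.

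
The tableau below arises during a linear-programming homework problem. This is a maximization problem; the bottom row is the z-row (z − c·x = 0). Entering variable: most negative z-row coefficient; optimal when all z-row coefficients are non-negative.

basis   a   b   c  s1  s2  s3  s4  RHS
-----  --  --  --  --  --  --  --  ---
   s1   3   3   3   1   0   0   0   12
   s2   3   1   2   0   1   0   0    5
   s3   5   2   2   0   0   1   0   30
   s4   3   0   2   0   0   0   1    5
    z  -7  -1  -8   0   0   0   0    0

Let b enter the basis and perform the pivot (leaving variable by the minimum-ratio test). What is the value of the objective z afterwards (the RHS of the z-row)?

Ratio test on column b — row 1: 12/3 = 4; row 2: 5/1 = 5; row 3: 30/2 = 15; row 4: entry 0 ≤ 0. Minimum is 4 at row 1 (s1 leaves); pivot element 3.
Pivot on row 1; the z-row RHS becomes 0 − (-1)·4 = 4.

4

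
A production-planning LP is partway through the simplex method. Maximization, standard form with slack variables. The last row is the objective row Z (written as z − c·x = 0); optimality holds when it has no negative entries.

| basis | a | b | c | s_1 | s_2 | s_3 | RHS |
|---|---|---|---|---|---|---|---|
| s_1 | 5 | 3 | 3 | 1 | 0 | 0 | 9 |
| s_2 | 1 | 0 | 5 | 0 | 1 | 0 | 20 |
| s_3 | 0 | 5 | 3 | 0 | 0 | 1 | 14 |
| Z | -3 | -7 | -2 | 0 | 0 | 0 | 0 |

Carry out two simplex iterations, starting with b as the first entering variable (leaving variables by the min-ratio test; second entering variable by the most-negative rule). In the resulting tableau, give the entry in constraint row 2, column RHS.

497/25

Ratio test on column b — row 1: 9/3 = 3; row 2: entry 0 ≤ 0; row 3: 14/5 = 14/5. Minimum is 14/5 at row 3 (s_3 leaves); pivot element 5.
Divide row 3 by 5; eliminate column b from the other rows.
Second iteration: most negative Z-row entry is -3 in column a, so a enters.
Ratio test on column a — row 1: (3/5)/5 = 3/25; row 2: 20/1 = 20; row 3: entry 0 ≤ 0. Minimum is 3/25 at row 1 (s_1 leaves); pivot element 5.
Divide row 1 by 5; eliminate column a from the other rows.
After both pivots, the entry at constraint row 2, column RHS is 497/25.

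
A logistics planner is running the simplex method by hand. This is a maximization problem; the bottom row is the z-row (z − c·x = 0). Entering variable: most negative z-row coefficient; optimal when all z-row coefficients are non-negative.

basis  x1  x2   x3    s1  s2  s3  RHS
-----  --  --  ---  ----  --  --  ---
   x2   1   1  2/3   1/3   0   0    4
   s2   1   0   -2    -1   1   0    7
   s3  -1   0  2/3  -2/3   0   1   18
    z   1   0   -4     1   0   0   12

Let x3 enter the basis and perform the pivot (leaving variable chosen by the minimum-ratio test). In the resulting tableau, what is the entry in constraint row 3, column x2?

Ratio test on column x3 — row 1: 4/(2/3) = 6; row 2: entry -2 ≤ 0; row 3: 18/(2/3) = 27. Minimum is 6 at row 1 (x2 leaves); pivot element 2/3.
Divide row 1 by 2/3; eliminate column x3 from the other rows.
Row 3 update in column x2: 0 − (2/3)·(3/2) = -1.

-1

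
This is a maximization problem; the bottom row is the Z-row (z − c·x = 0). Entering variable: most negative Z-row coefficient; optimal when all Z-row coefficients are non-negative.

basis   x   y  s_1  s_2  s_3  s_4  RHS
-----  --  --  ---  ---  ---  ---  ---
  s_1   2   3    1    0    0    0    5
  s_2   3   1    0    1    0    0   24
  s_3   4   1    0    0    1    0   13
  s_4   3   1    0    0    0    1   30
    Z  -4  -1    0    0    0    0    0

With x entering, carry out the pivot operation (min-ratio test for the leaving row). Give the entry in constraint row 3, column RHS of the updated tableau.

Ratio test on column x — row 1: 5/2 = 5/2; row 2: 24/3 = 8; row 3: 13/4 = 13/4; row 4: 30/3 = 10. Minimum is 5/2 at row 1 (s_1 leaves); pivot element 2.
Divide row 1 by 2; eliminate column x from the other rows.
Row 3 update in column RHS: 13 − 4·(5/2) = 3.

3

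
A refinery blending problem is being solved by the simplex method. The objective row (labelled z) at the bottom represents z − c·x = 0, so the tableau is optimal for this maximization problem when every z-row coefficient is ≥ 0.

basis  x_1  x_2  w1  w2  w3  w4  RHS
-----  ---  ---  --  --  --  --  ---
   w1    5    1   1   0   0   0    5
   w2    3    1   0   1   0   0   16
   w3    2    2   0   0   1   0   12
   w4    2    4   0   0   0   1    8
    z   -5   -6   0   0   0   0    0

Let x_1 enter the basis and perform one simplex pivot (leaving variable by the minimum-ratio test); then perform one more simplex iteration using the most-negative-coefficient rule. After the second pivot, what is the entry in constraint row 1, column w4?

Ratio test on column x_1 — row 1: 5/5 = 1; row 2: 16/3 = 16/3; row 3: 12/2 = 6; row 4: 8/2 = 4. Minimum is 1 at row 1 (w1 leaves); pivot element 5.
Divide row 1 by 5; eliminate column x_1 from the other rows.
Second iteration: most negative z-row entry is -5 in column x_2, so x_2 enters.
Ratio test on column x_2 — row 1: 1/(1/5) = 5; row 2: 13/(2/5) = 65/2; row 3: 10/(8/5) = 25/4; row 4: 6/(18/5) = 5/3. Minimum is 5/3 at row 4 (w4 leaves); pivot element 18/5.
Divide row 4 by 18/5; eliminate column x_2 from the other rows.
After both pivots, the entry at constraint row 1, column w4 is -1/18.

-1/18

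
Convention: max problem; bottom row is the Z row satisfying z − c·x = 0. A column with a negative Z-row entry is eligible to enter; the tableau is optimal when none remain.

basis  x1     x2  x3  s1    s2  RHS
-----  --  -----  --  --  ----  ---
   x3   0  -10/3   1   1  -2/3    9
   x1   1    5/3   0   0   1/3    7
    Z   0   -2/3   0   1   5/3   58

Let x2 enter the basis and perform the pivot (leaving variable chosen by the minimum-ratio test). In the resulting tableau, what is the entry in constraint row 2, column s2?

Ratio test on column x2 — row 1: entry -10/3 ≤ 0; row 2: 7/(5/3) = 21/5. Minimum is 21/5 at row 2 (x1 leaves); pivot element 5/3.
Divide row 2 by 5/3; eliminate column x2 from the other rows.
In the new row 2, the s2 entry is the old entry divided by the pivot: (1/3)/(5/3) = 1/5.

1/5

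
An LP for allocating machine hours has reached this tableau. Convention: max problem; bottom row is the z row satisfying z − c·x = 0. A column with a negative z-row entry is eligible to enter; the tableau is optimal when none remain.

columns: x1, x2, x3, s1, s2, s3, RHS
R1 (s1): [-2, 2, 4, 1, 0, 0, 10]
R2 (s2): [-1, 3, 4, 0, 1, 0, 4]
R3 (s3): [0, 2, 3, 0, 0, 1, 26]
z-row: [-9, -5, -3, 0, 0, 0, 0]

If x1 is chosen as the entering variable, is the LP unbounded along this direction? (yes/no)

Every constraint-row entry in column x1 is ≤ 0, so increasing x1 is unbounded.

yes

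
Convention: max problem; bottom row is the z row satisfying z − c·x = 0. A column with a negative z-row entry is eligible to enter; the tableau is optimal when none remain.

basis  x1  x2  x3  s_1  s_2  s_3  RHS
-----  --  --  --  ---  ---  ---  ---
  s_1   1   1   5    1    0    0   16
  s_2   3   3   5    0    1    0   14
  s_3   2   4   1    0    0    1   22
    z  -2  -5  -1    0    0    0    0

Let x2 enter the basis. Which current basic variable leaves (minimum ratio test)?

s_2

Column x2 entries and ratios — s_1: 16/1 = 16; s_2: 14/3 = 14/3; s_3: 22/4 = 11/2.
Smallest ratio is 14/3 in the row of s_2, so s_2 leaves.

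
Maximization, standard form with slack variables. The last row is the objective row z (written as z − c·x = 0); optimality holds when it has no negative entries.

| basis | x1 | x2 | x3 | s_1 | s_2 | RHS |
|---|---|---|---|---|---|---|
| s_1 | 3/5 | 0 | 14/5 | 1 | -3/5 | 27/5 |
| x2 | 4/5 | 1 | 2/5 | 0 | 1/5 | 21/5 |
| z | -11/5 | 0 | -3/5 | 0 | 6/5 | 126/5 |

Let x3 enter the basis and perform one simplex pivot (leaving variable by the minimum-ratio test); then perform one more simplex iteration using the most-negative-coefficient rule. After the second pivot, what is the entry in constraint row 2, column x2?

7/5

Ratio test on column x3 — row 1: (27/5)/(14/5) = 27/14; row 2: (21/5)/(2/5) = 21/2. Minimum is 27/14 at row 1 (s_1 leaves); pivot element 14/5.
Divide row 1 by 14/5; eliminate column x3 from the other rows.
Second iteration: most negative z-row entry is -29/14 in column x1, so x1 enters.
Ratio test on column x1 — row 1: (27/14)/(3/14) = 9; row 2: (24/7)/(5/7) = 24/5. Minimum is 24/5 at row 2 (x2 leaves); pivot element 5/7.
Divide row 2 by 5/7; eliminate column x1 from the other rows.
After both pivots, the entry at constraint row 2, column x2 is 7/5.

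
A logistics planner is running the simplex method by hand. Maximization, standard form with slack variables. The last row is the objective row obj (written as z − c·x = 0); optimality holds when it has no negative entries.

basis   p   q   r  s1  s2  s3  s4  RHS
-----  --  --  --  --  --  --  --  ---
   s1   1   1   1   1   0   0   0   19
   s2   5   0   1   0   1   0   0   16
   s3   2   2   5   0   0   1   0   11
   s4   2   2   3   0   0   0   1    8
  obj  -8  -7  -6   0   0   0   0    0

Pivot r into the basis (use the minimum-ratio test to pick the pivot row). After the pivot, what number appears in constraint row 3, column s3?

Ratio test on column r — row 1: 19/1 = 19; row 2: 16/1 = 16; row 3: 11/5 = 11/5; row 4: 8/3 = 8/3. Minimum is 11/5 at row 3 (s3 leaves); pivot element 5.
Divide row 3 by 5; eliminate column r from the other rows.
In the new row 3, the s3 entry is the old entry divided by the pivot: 1/5 = 1/5.

1/5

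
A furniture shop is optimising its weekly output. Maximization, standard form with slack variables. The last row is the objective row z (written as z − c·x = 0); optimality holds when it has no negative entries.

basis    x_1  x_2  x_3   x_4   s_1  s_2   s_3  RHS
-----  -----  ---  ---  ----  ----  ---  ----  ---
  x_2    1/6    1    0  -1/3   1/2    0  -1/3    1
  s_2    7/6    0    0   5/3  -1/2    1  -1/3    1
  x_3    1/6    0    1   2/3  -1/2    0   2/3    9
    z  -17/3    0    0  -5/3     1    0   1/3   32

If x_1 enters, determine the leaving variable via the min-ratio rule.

Column x_1 entries and ratios — x_2: 1/(1/6) = 6; s_2: 1/(7/6) = 6/7; x_3: 9/(1/6) = 54.
Smallest ratio is 6/7 in the row of s_2, so s_2 leaves.

s_2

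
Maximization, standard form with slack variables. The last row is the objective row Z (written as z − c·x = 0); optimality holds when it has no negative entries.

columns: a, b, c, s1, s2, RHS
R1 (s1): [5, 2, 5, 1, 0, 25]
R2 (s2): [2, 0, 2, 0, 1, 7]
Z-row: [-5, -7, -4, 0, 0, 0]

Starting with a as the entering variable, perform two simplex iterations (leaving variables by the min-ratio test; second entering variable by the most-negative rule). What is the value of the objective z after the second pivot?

175/4

Ratio test on column a — row 1: 25/5 = 5; row 2: 7/2 = 7/2. Minimum is 7/2 at row 2 (s2 leaves); pivot element 2.
Pivot on row 2; the Z-row RHS becomes 0 − (-5)·(7/2) = 35/2.
Next entering variable (most negative Z-row entry -7): b.
Ratio test on column b — row 1: (15/2)/2 = 15/4; row 2: entry 0 ≤ 0. Minimum is 15/4 at row 1 (s1 leaves); pivot element 2.
After the second pivot the Z-row RHS is 35/2 − (-7)·(15/4) = 175/4.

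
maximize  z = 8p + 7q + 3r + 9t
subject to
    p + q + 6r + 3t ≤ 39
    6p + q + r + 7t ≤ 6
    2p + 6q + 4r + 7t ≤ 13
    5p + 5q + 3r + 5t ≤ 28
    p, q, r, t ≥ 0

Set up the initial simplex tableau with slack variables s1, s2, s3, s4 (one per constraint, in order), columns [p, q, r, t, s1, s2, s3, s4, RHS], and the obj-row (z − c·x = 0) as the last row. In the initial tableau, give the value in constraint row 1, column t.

Constraint 1 has coefficient 3 on t.

3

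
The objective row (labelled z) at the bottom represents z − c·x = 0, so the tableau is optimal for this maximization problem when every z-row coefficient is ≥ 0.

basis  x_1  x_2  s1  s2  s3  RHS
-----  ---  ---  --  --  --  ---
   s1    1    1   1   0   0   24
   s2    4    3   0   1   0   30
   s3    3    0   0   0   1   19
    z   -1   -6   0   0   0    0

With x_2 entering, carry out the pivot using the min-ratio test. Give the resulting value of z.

60

Ratio test on column x_2 — row 1: 24/1 = 24; row 2: 30/3 = 10; row 3: entry 0 ≤ 0. Minimum is 10 at row 2 (s2 leaves); pivot element 3.
Pivot on row 2; the z-row RHS becomes 0 − (-6)·10 = 60.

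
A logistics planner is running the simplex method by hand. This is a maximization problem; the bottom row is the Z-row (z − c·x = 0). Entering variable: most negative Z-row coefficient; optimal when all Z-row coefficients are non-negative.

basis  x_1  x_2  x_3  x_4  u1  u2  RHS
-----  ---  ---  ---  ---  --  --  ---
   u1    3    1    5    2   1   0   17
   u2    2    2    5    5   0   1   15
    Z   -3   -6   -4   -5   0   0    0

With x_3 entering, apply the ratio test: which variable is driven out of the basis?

Column x_3 entries and ratios — u1: 17/5 = 17/5; u2: 15/5 = 3.
Smallest ratio is 3 in the row of u2, so u2 leaves.

u2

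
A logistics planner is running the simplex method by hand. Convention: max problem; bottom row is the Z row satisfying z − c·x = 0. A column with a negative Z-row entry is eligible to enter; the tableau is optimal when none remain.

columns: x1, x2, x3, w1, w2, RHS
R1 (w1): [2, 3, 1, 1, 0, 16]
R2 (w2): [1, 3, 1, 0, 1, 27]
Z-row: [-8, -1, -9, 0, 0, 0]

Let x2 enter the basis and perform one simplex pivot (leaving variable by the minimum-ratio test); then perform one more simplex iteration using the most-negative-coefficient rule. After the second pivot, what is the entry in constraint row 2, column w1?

Ratio test on column x2 — row 1: 16/3 = 16/3; row 2: 27/3 = 9. Minimum is 16/3 at row 1 (w1 leaves); pivot element 3.
Divide row 1 by 3; eliminate column x2 from the other rows.
Second iteration: most negative Z-row entry is -26/3 in column x3, so x3 enters.
Ratio test on column x3 — row 1: (16/3)/(1/3) = 16; row 2: entry 0 ≤ 0. Minimum is 16 at row 1 (x2 leaves); pivot element 1/3.
Divide row 1 by 1/3; eliminate column x3 from the other rows.
After both pivots, the entry at constraint row 2, column w1 is -1.

-1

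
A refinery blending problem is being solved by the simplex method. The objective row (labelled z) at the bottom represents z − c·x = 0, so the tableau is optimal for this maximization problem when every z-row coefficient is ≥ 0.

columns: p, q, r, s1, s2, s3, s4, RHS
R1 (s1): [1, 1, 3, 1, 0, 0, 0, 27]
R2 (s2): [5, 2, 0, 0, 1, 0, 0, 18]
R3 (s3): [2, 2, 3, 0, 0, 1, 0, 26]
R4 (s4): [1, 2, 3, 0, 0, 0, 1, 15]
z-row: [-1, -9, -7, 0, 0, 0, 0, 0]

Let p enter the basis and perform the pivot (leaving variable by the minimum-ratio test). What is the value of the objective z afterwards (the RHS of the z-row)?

Ratio test on column p — row 1: 27/1 = 27; row 2: 18/5 = 18/5; row 3: 26/2 = 13; row 4: 15/1 = 15. Minimum is 18/5 at row 2 (s2 leaves); pivot element 5.
Pivot on row 2; the z-row RHS becomes 0 − (-1)·(18/5) = 18/5.

18/5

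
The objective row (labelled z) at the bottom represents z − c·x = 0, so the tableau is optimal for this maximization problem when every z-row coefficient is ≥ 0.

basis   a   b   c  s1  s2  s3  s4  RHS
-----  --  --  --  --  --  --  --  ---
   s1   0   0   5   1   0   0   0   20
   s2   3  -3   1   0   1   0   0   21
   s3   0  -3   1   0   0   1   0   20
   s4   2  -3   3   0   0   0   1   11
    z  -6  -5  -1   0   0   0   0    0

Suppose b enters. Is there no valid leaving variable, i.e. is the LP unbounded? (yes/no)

Every constraint-row entry in column b is ≤ 0, so increasing b is unbounded.

yes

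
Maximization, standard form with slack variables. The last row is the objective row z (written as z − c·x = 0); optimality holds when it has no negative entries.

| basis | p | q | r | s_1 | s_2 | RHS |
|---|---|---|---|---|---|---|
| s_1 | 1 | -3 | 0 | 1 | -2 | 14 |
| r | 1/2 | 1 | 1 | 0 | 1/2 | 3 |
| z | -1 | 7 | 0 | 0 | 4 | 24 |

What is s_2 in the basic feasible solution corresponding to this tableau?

s_2 is not in the basis, so in the current basic feasible solution s_2 = 0.

0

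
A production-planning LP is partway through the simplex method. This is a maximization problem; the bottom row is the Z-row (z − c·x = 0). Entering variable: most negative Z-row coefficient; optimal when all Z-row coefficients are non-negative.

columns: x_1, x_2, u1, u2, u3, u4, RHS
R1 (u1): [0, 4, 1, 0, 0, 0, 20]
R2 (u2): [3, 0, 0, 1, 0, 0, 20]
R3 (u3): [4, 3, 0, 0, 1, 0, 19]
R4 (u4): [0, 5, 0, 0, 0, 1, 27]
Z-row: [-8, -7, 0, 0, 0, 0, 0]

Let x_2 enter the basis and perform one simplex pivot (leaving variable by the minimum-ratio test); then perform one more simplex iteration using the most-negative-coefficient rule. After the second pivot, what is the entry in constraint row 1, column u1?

Ratio test on column x_2 — row 1: 20/4 = 5; row 2: entry 0 ≤ 0; row 3: 19/3 = 19/3; row 4: 27/5 = 27/5. Minimum is 5 at row 1 (u1 leaves); pivot element 4.
Divide row 1 by 4; eliminate column x_2 from the other rows.
Second iteration: most negative Z-row entry is -8 in column x_1, so x_1 enters.
Ratio test on column x_1 — row 1: entry 0 ≤ 0; row 2: 20/3 = 20/3; row 3: 4/4 = 1; row 4: entry 0 ≤ 0. Minimum is 1 at row 3 (u3 leaves); pivot element 4.
Divide row 3 by 4; eliminate column x_1 from the other rows.
After both pivots, the entry at constraint row 1, column u1 is 1/4.

1/4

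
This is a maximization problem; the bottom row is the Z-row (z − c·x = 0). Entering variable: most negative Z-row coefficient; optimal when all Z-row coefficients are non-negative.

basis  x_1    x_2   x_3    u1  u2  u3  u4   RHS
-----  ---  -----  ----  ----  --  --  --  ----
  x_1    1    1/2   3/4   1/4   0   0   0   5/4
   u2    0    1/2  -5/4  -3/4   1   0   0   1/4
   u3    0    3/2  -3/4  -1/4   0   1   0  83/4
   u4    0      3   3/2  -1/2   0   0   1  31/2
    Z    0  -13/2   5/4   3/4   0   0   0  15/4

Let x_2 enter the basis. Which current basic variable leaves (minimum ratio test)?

Column x_2 entries and ratios — x_1: (5/4)/(1/2) = 5/2; u2: (1/4)/(1/2) = 1/2; u3: (83/4)/(3/2) = 83/6; u4: (31/2)/3 = 31/6.
Smallest ratio is 1/2 in the row of u2, so u2 leaves.

u2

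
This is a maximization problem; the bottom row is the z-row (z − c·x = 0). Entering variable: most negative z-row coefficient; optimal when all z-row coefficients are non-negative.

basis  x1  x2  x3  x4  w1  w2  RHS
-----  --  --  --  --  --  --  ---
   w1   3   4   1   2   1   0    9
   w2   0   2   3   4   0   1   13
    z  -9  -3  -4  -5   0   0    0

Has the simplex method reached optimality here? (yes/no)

The z-row has a negative entry -9 in column x1, so it is not optimal.

no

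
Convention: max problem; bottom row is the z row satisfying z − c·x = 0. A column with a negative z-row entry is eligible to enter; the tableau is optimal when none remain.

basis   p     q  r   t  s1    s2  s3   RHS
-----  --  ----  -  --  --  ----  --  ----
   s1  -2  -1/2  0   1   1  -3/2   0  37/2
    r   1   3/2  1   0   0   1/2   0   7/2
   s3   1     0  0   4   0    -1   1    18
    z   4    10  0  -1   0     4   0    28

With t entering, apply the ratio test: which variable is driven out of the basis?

Column t entries and ratios — s1: (37/2)/1 = 37/2; r: 0 ≤ 0, skip; s3: 18/4 = 9/2.
Smallest ratio is 9/2 in the row of s3, so s3 leaves.

s3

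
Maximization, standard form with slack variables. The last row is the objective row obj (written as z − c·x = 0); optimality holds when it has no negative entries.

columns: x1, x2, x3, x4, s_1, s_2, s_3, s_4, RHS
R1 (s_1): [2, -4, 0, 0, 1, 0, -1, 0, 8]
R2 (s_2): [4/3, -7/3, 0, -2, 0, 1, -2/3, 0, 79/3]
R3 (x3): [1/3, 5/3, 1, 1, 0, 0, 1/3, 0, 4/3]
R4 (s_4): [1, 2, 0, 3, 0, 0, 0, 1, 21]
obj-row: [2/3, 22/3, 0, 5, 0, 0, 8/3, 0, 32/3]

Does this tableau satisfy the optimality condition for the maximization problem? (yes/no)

yes

Every obj-row coefficient is ≥ 0, so the tableau is optimal.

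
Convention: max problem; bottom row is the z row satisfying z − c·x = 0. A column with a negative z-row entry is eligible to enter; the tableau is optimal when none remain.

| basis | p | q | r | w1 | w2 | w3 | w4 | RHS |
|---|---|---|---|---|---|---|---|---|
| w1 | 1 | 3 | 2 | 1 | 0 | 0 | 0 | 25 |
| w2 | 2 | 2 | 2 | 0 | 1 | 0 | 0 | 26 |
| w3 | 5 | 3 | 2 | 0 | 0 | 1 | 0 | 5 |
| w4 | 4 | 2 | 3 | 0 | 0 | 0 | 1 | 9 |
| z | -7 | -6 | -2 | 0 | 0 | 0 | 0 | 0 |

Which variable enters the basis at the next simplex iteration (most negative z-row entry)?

p

Negative z-row entries: p: -7, q: -6, r: -2.
The most negative is -7 in column p, so p enters.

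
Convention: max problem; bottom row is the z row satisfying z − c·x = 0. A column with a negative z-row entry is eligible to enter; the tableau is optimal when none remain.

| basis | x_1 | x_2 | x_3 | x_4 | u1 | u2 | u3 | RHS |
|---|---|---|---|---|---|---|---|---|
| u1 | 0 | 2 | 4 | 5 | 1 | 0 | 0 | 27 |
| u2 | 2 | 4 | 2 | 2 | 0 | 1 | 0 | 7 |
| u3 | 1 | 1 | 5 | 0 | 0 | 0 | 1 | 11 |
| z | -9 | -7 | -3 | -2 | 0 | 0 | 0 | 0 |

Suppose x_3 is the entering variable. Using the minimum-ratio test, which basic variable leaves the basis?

Column x_3 entries and ratios — u1: 27/4 = 27/4; u2: 7/2 = 7/2; u3: 11/5 = 11/5.
Smallest ratio is 11/5 in the row of u3, so u3 leaves.

u3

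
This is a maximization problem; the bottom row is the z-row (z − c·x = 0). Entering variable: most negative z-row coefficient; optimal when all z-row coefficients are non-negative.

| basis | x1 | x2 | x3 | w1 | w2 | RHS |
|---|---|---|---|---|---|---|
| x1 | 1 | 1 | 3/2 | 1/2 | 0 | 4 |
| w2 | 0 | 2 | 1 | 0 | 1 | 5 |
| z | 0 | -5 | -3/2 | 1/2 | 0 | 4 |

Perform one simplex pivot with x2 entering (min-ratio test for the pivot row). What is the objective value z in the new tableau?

33/2

Ratio test on column x2 — row 1: 4/1 = 4; row 2: 5/2 = 5/2. Minimum is 5/2 at row 2 (w2 leaves); pivot element 2.
Pivot on row 2; the z-row RHS becomes 4 − (-5)·(5/2) = 33/2.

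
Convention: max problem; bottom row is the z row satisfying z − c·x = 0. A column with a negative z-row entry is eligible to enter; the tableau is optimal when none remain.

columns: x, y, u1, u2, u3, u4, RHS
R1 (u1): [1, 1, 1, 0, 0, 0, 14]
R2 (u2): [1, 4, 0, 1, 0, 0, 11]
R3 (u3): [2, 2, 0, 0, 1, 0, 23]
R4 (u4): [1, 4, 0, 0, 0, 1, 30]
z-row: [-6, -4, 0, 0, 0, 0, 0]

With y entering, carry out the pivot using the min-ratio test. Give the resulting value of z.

11

Ratio test on column y — row 1: 14/1 = 14; row 2: 11/4 = 11/4; row 3: 23/2 = 23/2; row 4: 30/4 = 15/2. Minimum is 11/4 at row 2 (u2 leaves); pivot element 4.
Pivot on row 2; the z-row RHS becomes 0 − (-4)·(11/4) = 11.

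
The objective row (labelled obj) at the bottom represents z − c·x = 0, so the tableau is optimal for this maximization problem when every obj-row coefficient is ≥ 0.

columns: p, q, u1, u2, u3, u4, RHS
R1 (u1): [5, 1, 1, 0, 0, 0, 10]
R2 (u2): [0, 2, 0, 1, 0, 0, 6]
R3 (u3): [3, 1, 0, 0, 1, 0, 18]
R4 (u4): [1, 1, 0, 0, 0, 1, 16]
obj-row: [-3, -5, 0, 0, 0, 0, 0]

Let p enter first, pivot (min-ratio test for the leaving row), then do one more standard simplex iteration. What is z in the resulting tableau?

Ratio test on column p — row 1: 10/5 = 2; row 2: entry 0 ≤ 0; row 3: 18/3 = 6; row 4: 16/1 = 16. Minimum is 2 at row 1 (u1 leaves); pivot element 5.
Pivot on row 1; the obj-row RHS becomes 0 − (-3)·2 = 6.
Next entering variable (most negative obj-row entry -22/5): q.
Ratio test on column q — row 1: 2/(1/5) = 10; row 2: 6/2 = 3; row 3: 12/(2/5) = 30; row 4: 14/(4/5) = 35/2. Minimum is 3 at row 2 (u2 leaves); pivot element 2.
After the second pivot the obj-row RHS is 6 − (-22/5)·3 = 96/5.

96/5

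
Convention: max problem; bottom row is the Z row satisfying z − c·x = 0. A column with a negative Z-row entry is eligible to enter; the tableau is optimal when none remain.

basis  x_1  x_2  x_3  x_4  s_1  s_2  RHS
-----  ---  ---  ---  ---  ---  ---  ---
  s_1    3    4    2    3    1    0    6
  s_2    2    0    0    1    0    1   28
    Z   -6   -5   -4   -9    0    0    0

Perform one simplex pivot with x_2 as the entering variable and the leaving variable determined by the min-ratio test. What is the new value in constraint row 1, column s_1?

1/4

Ratio test on column x_2 — row 1: 6/4 = 3/2; row 2: entry 0 ≤ 0. Minimum is 3/2 at row 1 (s_1 leaves); pivot element 4.
Divide row 1 by 4; eliminate column x_2 from the other rows.
In the new row 1, the s_1 entry is the old entry divided by the pivot: 1/4 = 1/4.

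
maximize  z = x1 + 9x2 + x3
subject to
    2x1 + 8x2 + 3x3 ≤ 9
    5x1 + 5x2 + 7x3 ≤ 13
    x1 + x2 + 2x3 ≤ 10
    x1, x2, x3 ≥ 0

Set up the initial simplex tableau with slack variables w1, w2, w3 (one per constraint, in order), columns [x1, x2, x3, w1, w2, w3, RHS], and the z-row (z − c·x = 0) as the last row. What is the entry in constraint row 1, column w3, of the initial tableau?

0

Slack w3 belongs to constraint 3; its column is the unit vector e_3, so the entry in row 1 is 0.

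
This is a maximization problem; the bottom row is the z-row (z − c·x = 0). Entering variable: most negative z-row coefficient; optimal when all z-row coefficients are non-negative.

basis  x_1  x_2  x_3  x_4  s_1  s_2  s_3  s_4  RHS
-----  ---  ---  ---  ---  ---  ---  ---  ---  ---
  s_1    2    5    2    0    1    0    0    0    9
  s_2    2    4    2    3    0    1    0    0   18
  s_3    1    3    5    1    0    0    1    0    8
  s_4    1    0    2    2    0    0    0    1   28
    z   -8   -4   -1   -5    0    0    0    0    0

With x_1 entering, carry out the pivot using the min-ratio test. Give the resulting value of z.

36

Ratio test on column x_1 — row 1: 9/2 = 9/2; row 2: 18/2 = 9; row 3: 8/1 = 8; row 4: 28/1 = 28. Minimum is 9/2 at row 1 (s_1 leaves); pivot element 2.
Pivot on row 1; the z-row RHS becomes 0 − (-8)·(9/2) = 36.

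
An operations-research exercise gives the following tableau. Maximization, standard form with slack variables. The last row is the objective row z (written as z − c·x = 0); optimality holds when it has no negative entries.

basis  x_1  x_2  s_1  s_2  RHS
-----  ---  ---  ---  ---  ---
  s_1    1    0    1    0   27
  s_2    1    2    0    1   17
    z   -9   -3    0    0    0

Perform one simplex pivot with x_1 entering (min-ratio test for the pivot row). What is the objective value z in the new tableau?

Ratio test on column x_1 — row 1: 27/1 = 27; row 2: 17/1 = 17. Minimum is 17 at row 2 (s_2 leaves); pivot element 1.
Pivot on row 2; the z-row RHS becomes 0 − (-9)·17 = 153.

153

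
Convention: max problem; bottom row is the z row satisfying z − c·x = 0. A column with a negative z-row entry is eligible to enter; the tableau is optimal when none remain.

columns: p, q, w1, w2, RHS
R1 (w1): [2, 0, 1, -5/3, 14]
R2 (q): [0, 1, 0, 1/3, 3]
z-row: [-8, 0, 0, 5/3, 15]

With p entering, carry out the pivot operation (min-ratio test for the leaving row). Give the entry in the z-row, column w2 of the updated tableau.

-5

Ratio test on column p — row 1: 14/2 = 7; row 2: entry 0 ≤ 0. Minimum is 7 at row 1 (w1 leaves); pivot element 2.
Divide row 1 by 2; eliminate column p from the other rows.
z-row update in column w2: 5/3 − (-8)·(-5/6) = -5.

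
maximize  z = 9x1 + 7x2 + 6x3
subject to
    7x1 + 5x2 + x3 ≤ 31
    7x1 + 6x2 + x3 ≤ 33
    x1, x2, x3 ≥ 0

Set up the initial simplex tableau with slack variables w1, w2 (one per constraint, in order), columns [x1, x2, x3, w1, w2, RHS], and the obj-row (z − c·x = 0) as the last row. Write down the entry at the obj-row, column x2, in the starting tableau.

The obj-row carries the negated objective coefficients: the x2 entry is -7.

-7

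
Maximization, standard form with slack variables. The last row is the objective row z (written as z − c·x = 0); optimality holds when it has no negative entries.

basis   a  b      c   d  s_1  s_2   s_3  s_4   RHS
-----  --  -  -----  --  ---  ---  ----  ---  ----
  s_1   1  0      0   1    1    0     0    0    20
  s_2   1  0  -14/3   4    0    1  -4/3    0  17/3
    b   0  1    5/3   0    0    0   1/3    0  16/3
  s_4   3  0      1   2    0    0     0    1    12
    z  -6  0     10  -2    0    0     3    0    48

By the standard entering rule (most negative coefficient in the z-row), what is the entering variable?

a

Negative z-row entries: a: -6, d: -2.
The most negative is -6 in column a, so a enters.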